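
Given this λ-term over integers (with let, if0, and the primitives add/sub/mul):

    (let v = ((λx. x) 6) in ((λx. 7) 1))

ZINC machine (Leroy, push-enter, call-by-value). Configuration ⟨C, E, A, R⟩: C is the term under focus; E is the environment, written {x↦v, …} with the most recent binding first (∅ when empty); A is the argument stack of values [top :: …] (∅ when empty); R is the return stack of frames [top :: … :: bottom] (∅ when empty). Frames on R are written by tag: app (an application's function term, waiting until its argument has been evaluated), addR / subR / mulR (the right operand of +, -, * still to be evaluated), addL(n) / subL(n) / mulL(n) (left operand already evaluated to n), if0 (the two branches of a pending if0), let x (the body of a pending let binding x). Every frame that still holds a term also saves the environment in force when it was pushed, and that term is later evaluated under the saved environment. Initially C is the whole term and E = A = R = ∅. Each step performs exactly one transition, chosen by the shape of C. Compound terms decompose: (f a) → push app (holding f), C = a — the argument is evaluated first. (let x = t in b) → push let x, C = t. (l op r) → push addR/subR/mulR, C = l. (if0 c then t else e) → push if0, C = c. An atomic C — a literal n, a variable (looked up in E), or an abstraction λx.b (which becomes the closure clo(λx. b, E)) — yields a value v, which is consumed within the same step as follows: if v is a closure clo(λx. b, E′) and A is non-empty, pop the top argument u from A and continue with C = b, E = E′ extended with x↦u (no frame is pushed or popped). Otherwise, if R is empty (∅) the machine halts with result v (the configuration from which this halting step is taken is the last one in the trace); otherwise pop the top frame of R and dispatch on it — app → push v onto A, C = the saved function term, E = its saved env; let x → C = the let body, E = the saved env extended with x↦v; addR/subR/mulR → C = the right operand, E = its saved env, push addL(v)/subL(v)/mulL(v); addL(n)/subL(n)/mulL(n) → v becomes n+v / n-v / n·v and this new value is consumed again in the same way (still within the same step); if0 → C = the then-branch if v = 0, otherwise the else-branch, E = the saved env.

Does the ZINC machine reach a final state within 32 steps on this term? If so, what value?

Answer: 7

Execution trace:
0. [C=(let v = ((λx. x) 6) in ((λx. 7) 1)) | E=∅ | A=∅ | R=∅]
1. [C=((λx. x) 6) | E=∅ | A=∅ | R=[let v]]
2. [C=6 | E=∅ | A=∅ | R=[app :: let v]]
3. [C=(λx. x) | E=∅ | A=[6] | R=[let v]]
4. [C=x | E={x↦6} | A=∅ | R=[let v]]
5. [C=((λx. 7) 1) | E={v↦6} | A=∅ | R=∅]
6. [C=1 | E={v↦6} | A=∅ | R=[app]]
7. [C=(λx. 7) | E={v↦6} | A=[1] | R=∅]
8. [C=7 | E={x↦1, v↦6} | A=∅ | R=∅]
→ final value 7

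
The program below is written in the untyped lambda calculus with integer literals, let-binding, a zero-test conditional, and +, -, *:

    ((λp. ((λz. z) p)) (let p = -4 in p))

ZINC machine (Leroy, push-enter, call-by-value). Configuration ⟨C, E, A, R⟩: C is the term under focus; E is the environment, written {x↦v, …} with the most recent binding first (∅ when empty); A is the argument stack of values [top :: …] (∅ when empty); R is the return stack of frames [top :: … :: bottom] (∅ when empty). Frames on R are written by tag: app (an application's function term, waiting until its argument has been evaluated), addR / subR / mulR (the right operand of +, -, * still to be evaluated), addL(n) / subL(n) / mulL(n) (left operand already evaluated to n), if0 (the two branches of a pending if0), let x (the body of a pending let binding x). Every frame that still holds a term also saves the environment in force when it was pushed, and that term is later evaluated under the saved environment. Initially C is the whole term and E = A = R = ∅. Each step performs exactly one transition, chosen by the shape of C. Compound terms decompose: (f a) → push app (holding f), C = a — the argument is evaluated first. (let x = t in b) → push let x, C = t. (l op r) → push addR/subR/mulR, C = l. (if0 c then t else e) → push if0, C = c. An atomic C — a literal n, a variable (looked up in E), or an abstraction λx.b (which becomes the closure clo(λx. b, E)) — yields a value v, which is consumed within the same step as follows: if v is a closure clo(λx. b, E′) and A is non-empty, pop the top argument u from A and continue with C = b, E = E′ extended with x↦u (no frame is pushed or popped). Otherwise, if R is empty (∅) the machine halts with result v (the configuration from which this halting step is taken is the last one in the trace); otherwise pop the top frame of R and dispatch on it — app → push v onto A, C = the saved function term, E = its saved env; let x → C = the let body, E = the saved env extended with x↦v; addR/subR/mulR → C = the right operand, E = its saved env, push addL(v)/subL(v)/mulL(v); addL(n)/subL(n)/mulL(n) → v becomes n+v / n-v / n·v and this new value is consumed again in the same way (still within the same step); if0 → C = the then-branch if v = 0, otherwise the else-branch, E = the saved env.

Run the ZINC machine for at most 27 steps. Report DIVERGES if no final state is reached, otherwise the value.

Answer: -4

Derivation:
0. [C=((λp. ((λz. z) p)) (let p = -4 in p)) | E=∅ | A=∅ | R=∅]
1. [C=(let p = -4 in p) | E=∅ | A=∅ | R=[app]]
2. [C=-4 | E=∅ | A=∅ | R=[let p :: app]]
3. [C=p | E={p↦-4} | A=∅ | R=[app]]
4. [C=(λp. ((λz. z) p)) | E=∅ | A=[-4] | R=∅]
5. [C=((λz. z) p) | E={p↦-4} | A=∅ | R=∅]
6. [C=p | E={p↦-4} | A=∅ | R=[app]]
7. [C=(λz. z) | E={p↦-4} | A=[-4] | R=∅]
8. [C=z | E={z↦-4, p↦-4} | A=∅ | R=∅]
→ final value -4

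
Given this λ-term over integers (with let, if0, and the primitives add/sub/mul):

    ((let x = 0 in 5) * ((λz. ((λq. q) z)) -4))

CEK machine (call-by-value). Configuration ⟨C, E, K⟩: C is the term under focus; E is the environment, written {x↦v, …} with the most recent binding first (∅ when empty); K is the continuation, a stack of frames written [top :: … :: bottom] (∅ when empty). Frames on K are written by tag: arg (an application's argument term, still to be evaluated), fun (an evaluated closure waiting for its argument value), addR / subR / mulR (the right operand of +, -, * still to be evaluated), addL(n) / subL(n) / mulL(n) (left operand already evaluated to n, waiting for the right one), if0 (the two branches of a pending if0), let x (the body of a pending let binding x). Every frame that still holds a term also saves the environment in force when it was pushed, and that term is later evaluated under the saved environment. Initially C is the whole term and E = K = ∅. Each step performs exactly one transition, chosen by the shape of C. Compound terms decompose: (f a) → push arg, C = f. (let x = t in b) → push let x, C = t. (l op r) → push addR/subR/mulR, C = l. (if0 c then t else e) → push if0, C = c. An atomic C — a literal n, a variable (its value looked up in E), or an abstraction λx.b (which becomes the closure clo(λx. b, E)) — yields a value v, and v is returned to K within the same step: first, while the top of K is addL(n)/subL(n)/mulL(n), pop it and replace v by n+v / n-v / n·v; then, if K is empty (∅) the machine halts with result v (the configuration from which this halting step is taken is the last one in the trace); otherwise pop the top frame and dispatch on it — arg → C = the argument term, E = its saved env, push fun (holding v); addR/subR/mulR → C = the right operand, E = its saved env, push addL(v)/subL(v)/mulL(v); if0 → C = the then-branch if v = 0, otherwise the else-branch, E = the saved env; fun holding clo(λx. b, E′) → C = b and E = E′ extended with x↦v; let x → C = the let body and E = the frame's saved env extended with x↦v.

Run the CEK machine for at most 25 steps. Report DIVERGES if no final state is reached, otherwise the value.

Answer: -20

Derivation:
[0] <C=((let x = 0 in 5) * ((λz. ((λq. q) z)) -4)), E=∅, K=∅>
[1] <C=(let x = 0 in 5), E=∅, K=[mulR]>
[2] <C=0, E=∅, K=[let x :: mulR]>
[3] <C=5, E={x↦0}, K=[mulR]>
[4] <C=((λz. ((λq. q) z)) -4), E=∅, K=[mulL(5)]>
[5] <C=(λz. ((λq. q) z)), E=∅, K=[arg :: mulL(5)]>
[6] <C=-4, E=∅, K=[fun :: mulL(5)]>
[7] <C=((λq. q) z), E={z↦-4}, K=[mulL(5)]>
[8] <C=(λq. q), E={z↦-4}, K=[arg :: mulL(5)]>
[9] <C=z, E={z↦-4}, K=[fun :: mulL(5)]>
[10] <C=q, E={q↦-4, z↦-4}, K=[mulL(5)]>
→ final value -20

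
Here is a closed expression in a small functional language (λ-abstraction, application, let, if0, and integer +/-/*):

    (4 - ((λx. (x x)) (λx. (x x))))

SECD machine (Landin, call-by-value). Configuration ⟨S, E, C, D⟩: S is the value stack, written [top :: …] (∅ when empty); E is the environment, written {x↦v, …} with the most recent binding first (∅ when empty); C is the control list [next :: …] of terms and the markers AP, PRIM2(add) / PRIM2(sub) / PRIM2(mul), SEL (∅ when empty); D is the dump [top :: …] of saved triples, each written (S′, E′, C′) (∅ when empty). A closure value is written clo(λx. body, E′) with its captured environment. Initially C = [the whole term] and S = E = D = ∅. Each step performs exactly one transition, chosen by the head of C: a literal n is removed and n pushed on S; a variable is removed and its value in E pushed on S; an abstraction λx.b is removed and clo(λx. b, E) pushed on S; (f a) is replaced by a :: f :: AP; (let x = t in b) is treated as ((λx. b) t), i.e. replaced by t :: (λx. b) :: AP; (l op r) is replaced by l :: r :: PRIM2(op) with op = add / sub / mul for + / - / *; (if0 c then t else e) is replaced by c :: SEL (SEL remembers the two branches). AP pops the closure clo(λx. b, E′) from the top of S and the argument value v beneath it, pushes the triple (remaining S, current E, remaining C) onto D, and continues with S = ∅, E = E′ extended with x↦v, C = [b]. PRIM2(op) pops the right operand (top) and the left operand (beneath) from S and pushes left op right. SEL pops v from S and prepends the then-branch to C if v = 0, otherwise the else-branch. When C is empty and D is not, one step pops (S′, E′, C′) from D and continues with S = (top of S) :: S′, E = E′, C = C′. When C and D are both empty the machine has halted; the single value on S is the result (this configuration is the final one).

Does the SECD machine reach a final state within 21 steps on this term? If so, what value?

Answer: DIVERGES (no final state within 21 steps)

Execution trace:
t=0: <S=∅, E=∅, C=[(4 - ((λx. (x x)) (λx. (x x))))], D=∅>
t=1: <S=∅, E=∅, C=[4 :: ((λx. (x x)) (λx. (x x))) :: PRIM2(sub)], D=∅>
t=2: <S=[4], E=∅, C=[((λx. (x x)) (λx. (x x))) :: PRIM2(sub)], D=∅>
t=3: <S=[4], E=∅, C=[(λx. (x x)) :: (λx. (x x)) :: AP :: PRIM2(sub)], D=∅>
t=4: <S=[clo(λx. (x x), ∅) :: 4], E=∅, C=[(λx. (x x)) :: AP :: PRIM2(sub)], D=∅>
t=5: <S=[clo(λx. (x x), ∅) :: clo(λx. (x x), ∅) :: 4], E=∅, C=[AP :: PRIM2(sub)], D=∅>
t=6: <S=∅, E={x↦clo(λx. (x x), ∅)}, C=[(x x)], D=[([4], ∅, [PRIM2(sub)])]>
t=7: <S=∅, E={x↦clo(λx. (x x), ∅)}, C=[x :: x :: AP], D=[([4], ∅, [PRIM2(sub)])]>
t=8: <S=[clo(λx. (x x), ∅)], E={x↦clo(λx. (x x), ∅)}, C=[x :: AP], D=[([4], ∅, [PRIM2(sub)])]>
t=9: <S=[clo(λx. (x x), ∅) :: clo(λx. (x x), ∅)], E={x↦clo(λx. (x x), ∅)}, C=[AP], D=[([4], ∅, [PRIM2(sub)])]>
t=10: <S=∅, E={x↦clo(λx. (x x), ∅)}, C=[(x x)], D=[(∅, {x↦clo(λx. (x x), ∅)}, ∅) :: ([4], ∅, [PRIM2(sub)])]>
t=11: <S=∅, E={x↦clo(λx. (x x), ∅)}, C=[x :: x :: AP], D=[(∅, {x↦clo(λx. (x x), ∅)}, ∅) :: ([4], ∅, [PRIM2(sub)])]>
t=12: <S=[clo(λx. (x x), ∅)], E={x↦clo(λx. (x x), ∅)}, C=[x :: AP], D=[(∅, {x↦clo(λx. (x x), ∅)}, ∅) :: ([4], ∅, [PRIM2(sub)])]>
t=13: <S=[clo(λx. (x x), ∅) :: clo(λx. (x x), ∅)], E={x↦clo(λx. (x x), ∅)}, C=[AP], D=[(∅, {x↦clo(λx. (x x), ∅)}, ∅) :: ([4], ∅, [PRIM2(sub)])]>
t=14: <S=∅, E={x↦clo(λx. (x x), ∅)}, C=[(x x)], D=[(∅, {x↦clo(λx. (x x), ∅)}, ∅) :: (∅, {x↦clo(λx. (x x), ∅)}, ∅) :: ([4], ∅, [PRIM2(sub)])]>
t=15: <S=∅, E={x↦clo(λx. (x x), ∅)}, C=[x :: x :: AP], D=[(∅, {x↦clo(λx. (x x), ∅)}, ∅) :: (∅, {x↦clo(λx. (x x), ∅)}, ∅) :: ([4], ∅, [PRIM2(sub)])]>
t=16: <S=[clo(λx. (x x), ∅)], E={x↦clo(λx. (x x), ∅)}, C=[x :: AP], D=[(∅, {x↦clo(λx. (x x), ∅)}, ∅) :: (∅, {x↦clo(λx. (x x), ∅)}, ∅) :: ([4], ∅, [PRIM2(sub)])]>
t=17: <S=[clo(λx. (x x), ∅) :: clo(λx. (x x), ∅)], E={x↦clo(λx. (x x), ∅)}, C=[AP], D=[(∅, {x↦clo(λx. (x x), ∅)}, ∅) :: (∅, {x↦clo(λx. (x x), ∅)}, ∅) :: ([4], ∅, [PRIM2(sub)])]>
t=18: <S=∅, E={x↦clo(λx. (x x), ∅)}, C=[(x x)], D=[(∅, {x↦clo(λx. (x x), ∅)}, ∅) :: (∅, {x↦clo(λx. (x x), ∅)}, ∅) :: (∅, {x↦clo(λx. (x x), ∅)}, ∅) :: ([4], ∅, [PRIM2(sub)])]>
t=19: <S=∅, E={x↦clo(λx. (x x), ∅)}, C=[x :: x :: AP], D=[(∅, {x↦clo(λx. (x x), ∅)}, ∅) :: (∅, {x↦clo(λx. (x x), ∅)}, ∅) :: (∅, {x↦clo(λx. (x x), ∅)}, ∅) :: ([4], ∅, [PRIM2(sub)])]>
t=20: <S=[clo(λx. (x x), ∅)], E={x↦clo(λx. (x x), ∅)}, C=[x :: AP], D=[(∅, {x↦clo(λx. (x x), ∅)}, ∅) :: (∅, {x↦clo(λx. (x x), ∅)}, ∅) :: (∅, {x↦clo(λx. (x x), ∅)}, ∅) :: ([4], ∅, [PRIM2(sub)])]>
t=21: <S=[clo(λx. (x x), ∅) :: clo(λx. (x x), ∅)], E={x↦clo(λx. (x x), ∅)}, C=[AP], D=[(∅, {x↦clo(λx. (x x), ∅)}, ∅) :: (∅, {x↦clo(λx. (x x), ∅)}, ∅) :: (∅, {x↦clo(λx. (x x), ∅)}, ∅) :: ([4], ∅, [PRIM2(sub)])]>
→ 21 transitions taken and the configuration is still not final: no result within 21 steps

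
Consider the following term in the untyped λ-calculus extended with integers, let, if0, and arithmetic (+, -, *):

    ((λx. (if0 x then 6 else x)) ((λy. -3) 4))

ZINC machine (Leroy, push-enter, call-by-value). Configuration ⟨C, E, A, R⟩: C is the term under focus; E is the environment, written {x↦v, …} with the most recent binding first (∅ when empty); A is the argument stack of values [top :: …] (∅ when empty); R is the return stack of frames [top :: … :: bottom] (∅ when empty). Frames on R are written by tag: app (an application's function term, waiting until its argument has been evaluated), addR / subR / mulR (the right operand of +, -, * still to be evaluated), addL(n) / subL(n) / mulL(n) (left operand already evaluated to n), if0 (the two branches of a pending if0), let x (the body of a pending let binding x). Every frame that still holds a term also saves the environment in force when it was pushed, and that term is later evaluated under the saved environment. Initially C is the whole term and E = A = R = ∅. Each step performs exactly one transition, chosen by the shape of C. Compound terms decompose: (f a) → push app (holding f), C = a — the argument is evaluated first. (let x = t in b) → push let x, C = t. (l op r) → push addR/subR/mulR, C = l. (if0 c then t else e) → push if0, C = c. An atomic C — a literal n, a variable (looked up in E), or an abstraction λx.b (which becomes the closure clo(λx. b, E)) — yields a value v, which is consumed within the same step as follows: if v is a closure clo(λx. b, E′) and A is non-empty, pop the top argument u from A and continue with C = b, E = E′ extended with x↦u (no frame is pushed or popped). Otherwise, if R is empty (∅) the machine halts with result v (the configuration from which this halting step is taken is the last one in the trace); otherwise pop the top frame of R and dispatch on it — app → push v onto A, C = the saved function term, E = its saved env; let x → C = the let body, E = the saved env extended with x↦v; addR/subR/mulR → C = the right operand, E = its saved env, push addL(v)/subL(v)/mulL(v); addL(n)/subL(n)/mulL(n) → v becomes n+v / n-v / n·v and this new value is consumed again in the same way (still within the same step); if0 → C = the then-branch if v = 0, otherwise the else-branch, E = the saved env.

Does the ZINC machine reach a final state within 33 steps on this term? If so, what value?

step 0: [C=((λx. (if0 x then 6 else x)) ((λy. -3) 4)) | E=∅ | A=∅ | R=∅]
step 1: [C=((λy. -3) 4) | E=∅ | A=∅ | R=[app]]
step 2: [C=4 | E=∅ | A=∅ | R=[app :: app]]
step 3: [C=(λy. -3) | E=∅ | A=[4] | R=[app]]
step 4: [C=-3 | E={y↦4} | A=∅ | R=[app]]
step 5: [C=(λx. (if0 x then 6 else x)) | E=∅ | A=[-3] | R=∅]
step 6: [C=(if0 x then 6 else x) | E={x↦-3} | A=∅ | R=∅]
step 7: [C=x | E={x↦-3} | A=∅ | R=[if0]]
step 8: [C=x | E={x↦-3} | A=∅ | R=∅]
→ final value -3

Answer: -3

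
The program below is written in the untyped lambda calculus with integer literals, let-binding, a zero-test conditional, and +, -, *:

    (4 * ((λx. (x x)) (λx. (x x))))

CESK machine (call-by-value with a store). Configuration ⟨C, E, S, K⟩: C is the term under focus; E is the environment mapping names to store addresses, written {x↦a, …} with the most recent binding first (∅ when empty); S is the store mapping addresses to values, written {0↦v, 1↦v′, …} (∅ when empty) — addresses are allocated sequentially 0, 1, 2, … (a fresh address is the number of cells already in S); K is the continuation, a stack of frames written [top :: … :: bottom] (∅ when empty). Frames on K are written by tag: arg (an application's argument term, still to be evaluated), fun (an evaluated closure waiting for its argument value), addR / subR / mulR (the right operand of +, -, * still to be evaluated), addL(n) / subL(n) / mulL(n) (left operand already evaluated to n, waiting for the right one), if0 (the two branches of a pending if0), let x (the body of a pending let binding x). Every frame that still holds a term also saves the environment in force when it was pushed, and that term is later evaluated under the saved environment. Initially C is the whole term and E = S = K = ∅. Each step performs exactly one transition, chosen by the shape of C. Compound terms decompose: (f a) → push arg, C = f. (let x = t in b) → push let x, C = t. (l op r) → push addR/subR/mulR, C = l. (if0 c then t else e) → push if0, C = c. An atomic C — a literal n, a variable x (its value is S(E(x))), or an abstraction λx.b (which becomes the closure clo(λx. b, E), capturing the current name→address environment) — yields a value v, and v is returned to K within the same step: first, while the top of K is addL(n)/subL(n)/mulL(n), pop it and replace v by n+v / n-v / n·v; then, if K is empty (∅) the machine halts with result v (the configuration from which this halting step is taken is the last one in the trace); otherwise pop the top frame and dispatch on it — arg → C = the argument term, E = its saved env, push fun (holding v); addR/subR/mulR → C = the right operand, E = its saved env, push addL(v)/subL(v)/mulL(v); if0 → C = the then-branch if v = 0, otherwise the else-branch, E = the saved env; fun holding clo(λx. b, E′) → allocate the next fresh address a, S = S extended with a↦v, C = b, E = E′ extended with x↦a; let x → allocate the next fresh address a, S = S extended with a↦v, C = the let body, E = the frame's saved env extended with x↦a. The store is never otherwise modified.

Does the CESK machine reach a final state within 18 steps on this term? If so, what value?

0. <C=(4 * ((λx. (x x)) (λx. (x x)))), E=∅, S=∅, K=∅>
1. <C=4, E=∅, S=∅, K=[mulR]>
2. <C=((λx. (x x)) (λx. (x x))), E=∅, S=∅, K=[mulL(4)]>
3. <C=(λx. (x x)), E=∅, S=∅, K=[arg :: mulL(4)]>
4. <C=(λx. (x x)), E=∅, S=∅, K=[fun :: mulL(4)]>
5. <C=(x x), E={x↦0}, S={0↦clo(λx. (x x), ∅)}, K=[mulL(4)]>
6. <C=x, E={x↦0}, S={0↦clo(λx. (x x), ∅)}, K=[arg :: mulL(4)]>
7. <C=x, E={x↦0}, S={0↦clo(λx. (x x), ∅)}, K=[fun :: mulL(4)]>
8. <C=(x x), E={x↦1}, S={0↦clo(λx. (x x), ∅), 1↦clo(λx. (x x), ∅)}, K=[mulL(4)]>
9. <C=x, E={x↦1}, S={0↦clo(λx. (x x), ∅), 1↦clo(λx. (x x), ∅)}, K=[arg :: mulL(4)]>
10. <C=x, E={x↦1}, S={0↦clo(λx. (x x), ∅), 1↦clo(λx. (x x), ∅)}, K=[fun :: mulL(4)]>
11. <C=(x x), E={x↦2}, S={0↦clo(λx. (x x), ∅), 1↦clo(λx. (x x), ∅), 2↦clo(λx. (x x), ∅)}, K=[mulL(4)]>
12. <C=x, E={x↦2}, S={0↦clo(λx. (x x), ∅), 1↦clo(λx. (x x), ∅), 2↦clo(λx. (x x), ∅)}, K=[arg :: mulL(4)]>
13. <C=x, E={x↦2}, S={0↦clo(λx. (x x), ∅), 1↦clo(λx. (x x), ∅), 2↦clo(λx. (x x), ∅)}, K=[fun :: mulL(4)]>
14. <C=(x x), E={x↦3}, S={0↦clo(λx. (x x), ∅), 1↦clo(λx. (x x), ∅), 2↦clo(λx. (x x), ∅), 3↦clo(λx. (x x), ∅)}, K=[mulL(4)]>
15. <C=x, E={x↦3}, S={0↦clo(λx. (x x), ∅), 1↦clo(λx. (x x), ∅), 2↦clo(λx. (x x), ∅), 3↦clo(λx. (x x), ∅)}, K=[arg :: mulL(4)]>
16. <C=x, E={x↦3}, S={0↦clo(λx. (x x), ∅), 1↦clo(λx. (x x), ∅), 2↦clo(λx. (x x), ∅), 3↦clo(λx. (x x), ∅)}, K=[fun :: mulL(4)]>
17. <C=(x x), E={x↦4}, S={0↦clo(λx. (x x), ∅), 1↦clo(λx. (x x), ∅), 2↦clo(λx. (x x), ∅), 3↦clo(λx. (x x), ∅), 4↦clo(λx. (x x), ∅)}, K=[mulL(4)]>
18. <C=x, E={x↦4}, S={0↦clo(λx. (x x), ∅), 1↦clo(λx. (x x), ∅), 2↦clo(λx. (x x), ∅), 3↦clo(λx. (x x), ∅), 4↦clo(λx. (x x), ∅)}, K=[arg :: mulL(4)]>
→ 18 transitions taken and the configuration is still not final: no result within 18 steps

Answer: DIVERGES (no final state within 18 steps)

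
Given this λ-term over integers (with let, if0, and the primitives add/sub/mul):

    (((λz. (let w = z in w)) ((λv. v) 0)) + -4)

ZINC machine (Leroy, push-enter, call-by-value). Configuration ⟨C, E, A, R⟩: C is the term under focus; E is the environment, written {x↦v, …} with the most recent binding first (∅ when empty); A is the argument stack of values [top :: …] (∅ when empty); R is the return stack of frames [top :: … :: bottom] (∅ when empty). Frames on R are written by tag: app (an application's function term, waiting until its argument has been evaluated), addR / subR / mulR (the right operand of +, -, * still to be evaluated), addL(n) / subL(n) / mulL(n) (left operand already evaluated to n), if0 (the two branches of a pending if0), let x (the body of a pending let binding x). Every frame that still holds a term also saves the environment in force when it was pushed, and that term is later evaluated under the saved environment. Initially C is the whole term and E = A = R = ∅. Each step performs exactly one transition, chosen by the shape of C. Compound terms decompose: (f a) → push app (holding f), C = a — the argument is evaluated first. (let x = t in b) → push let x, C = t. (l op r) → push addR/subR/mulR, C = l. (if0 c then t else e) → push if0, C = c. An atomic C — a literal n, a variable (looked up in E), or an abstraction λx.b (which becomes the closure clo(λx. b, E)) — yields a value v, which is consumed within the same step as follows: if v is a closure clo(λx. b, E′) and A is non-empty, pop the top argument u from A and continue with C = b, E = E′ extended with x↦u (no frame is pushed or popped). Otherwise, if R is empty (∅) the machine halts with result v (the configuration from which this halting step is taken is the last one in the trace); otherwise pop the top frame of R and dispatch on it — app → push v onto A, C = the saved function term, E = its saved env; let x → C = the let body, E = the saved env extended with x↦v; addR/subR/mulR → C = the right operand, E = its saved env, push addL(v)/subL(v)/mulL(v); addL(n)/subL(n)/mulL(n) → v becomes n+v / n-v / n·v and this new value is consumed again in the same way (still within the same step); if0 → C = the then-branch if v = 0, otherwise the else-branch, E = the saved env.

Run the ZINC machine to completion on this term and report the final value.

step 0: [C=(((λz. (let w = z in w)) ((λv. v) 0)) + -4) | E=∅ | A=∅ | R=∅]
step 1: [C=((λz. (let w = z in w)) ((λv. v) 0)) | E=∅ | A=∅ | R=[addR]]
step 2: [C=((λv. v) 0) | E=∅ | A=∅ | R=[app :: addR]]
step 3: [C=0 | E=∅ | A=∅ | R=[app :: app :: addR]]
step 4: [C=(λv. v) | E=∅ | A=[0] | R=[app :: addR]]
step 5: [C=v | E={v↦0} | A=∅ | R=[app :: addR]]
step 6: [C=(λz. (let w = z in w)) | E=∅ | A=[0] | R=[addR]]
step 7: [C=(let w = z in w) | E={z↦0} | A=∅ | R=[addR]]
step 8: [C=z | E={z↦0} | A=∅ | R=[let w :: addR]]
step 9: [C=w | E={w↦0, z↦0} | A=∅ | R=[addR]]
step 10: [C=-4 | E=∅ | A=∅ | R=[addL(0)]]
→ final value -4

Answer: -4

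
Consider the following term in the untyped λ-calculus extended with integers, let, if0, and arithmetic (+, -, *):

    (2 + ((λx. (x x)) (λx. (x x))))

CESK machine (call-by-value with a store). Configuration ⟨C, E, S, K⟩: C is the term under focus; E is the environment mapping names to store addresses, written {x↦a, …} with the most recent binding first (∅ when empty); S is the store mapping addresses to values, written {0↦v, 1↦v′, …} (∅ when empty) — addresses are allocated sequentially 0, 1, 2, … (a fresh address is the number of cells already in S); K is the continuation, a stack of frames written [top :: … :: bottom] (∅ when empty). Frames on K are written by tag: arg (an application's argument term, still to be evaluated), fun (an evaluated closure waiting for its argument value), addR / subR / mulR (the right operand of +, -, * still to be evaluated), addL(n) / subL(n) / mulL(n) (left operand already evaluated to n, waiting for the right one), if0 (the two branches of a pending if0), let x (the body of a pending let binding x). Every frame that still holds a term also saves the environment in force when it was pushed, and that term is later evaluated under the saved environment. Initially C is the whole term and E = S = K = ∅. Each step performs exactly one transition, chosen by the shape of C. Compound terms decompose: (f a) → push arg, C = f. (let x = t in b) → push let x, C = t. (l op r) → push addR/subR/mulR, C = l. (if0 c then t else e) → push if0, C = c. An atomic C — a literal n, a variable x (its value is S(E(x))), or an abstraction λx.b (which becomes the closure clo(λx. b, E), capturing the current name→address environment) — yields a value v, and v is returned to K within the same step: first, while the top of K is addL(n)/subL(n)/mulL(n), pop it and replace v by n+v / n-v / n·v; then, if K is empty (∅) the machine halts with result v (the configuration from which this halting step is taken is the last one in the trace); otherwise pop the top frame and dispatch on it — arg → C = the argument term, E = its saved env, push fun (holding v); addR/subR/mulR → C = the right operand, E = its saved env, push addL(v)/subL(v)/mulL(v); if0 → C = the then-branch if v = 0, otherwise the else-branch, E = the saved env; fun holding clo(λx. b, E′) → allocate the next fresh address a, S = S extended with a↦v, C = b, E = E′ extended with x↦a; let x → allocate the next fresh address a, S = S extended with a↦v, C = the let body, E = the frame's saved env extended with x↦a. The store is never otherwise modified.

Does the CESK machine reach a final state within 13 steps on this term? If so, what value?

0. ⟨C=(2 + ((λx. (x x)) (λx. (x x)))); E=∅; S=∅; K=∅⟩
1. ⟨C=2; E=∅; S=∅; K=[addR]⟩
2. ⟨C=((λx. (x x)) (λx. (x x))); E=∅; S=∅; K=[addL(2)]⟩
3. ⟨C=(λx. (x x)); E=∅; S=∅; K=[arg :: addL(2)]⟩
4. ⟨C=(λx. (x x)); E=∅; S=∅; K=[fun :: addL(2)]⟩
5. ⟨C=(x x); E={x↦0}; S={0↦clo(λx. (x x), ∅)}; K=[addL(2)]⟩
6. ⟨C=x; E={x↦0}; S={0↦clo(λx. (x x), ∅)}; K=[arg :: addL(2)]⟩
7. ⟨C=x; E={x↦0}; S={0↦clo(λx. (x x), ∅)}; K=[fun :: addL(2)]⟩
8. ⟨C=(x x); E={x↦1}; S={0↦clo(λx. (x x), ∅), 1↦clo(λx. (x x), ∅)}; K=[addL(2)]⟩
9. ⟨C=x; E={x↦1}; S={0↦clo(λx. (x x), ∅), 1↦clo(λx. (x x), ∅)}; K=[arg :: addL(2)]⟩
10. ⟨C=x; E={x↦1}; S={0↦clo(λx. (x x), ∅), 1↦clo(λx. (x x), ∅)}; K=[fun :: addL(2)]⟩
11. ⟨C=(x x); E={x↦2}; S={0↦clo(λx. (x x), ∅), 1↦clo(λx. (x x), ∅), 2↦clo(λx. (x x), ∅)}; K=[addL(2)]⟩
12. ⟨C=x; E={x↦2}; S={0↦clo(λx. (x x), ∅), 1↦clo(λx. (x x), ∅), 2↦clo(λx. (x x), ∅)}; K=[arg :: addL(2)]⟩
13. ⟨C=x; E={x↦2}; S={0↦clo(λx. (x x), ∅), 1↦clo(λx. (x x), ∅), 2↦clo(λx. (x x), ∅)}; K=[fun :: addL(2)]⟩
→ 13 transitions taken and the configuration is still not final: no result within 13 steps

Answer: DIVERGES (no final state within 13 steps)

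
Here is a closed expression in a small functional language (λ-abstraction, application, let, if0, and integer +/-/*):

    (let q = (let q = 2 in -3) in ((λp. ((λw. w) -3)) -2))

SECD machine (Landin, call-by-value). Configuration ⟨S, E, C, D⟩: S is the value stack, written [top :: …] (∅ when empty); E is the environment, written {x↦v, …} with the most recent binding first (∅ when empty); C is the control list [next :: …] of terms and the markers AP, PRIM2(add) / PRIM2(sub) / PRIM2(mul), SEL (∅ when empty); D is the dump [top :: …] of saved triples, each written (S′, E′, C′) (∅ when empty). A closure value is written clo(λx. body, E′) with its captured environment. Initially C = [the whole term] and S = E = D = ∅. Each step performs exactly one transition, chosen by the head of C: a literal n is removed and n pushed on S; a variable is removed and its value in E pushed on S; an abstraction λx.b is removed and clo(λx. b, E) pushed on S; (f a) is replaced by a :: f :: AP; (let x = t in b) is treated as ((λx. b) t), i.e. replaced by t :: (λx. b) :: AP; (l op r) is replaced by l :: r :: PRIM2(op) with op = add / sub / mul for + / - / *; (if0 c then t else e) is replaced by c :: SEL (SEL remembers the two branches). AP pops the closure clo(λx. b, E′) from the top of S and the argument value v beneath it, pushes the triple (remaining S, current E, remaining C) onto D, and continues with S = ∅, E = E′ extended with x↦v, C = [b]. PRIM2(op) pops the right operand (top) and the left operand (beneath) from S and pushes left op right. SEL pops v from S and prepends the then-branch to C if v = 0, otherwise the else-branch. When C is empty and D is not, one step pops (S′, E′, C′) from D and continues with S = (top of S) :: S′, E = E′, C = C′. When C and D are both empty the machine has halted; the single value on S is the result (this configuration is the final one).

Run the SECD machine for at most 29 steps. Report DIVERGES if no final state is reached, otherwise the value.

Answer: -3

Machine steps:
0. <S=∅, E=∅, C=[(let q = (let q = 2 in -3) in ((λp. ((λw. w) -3)) -2))], D=∅>
1. <S=∅, E=∅, C=[(let q = 2 in -3) :: (λq. ((λp. ((λw. w) -3)) -2)) :: AP], D=∅>
2. <S=∅, E=∅, C=[2 :: (λq. -3) :: AP :: (λq. ((λp. ((λw. w) -3)) -2)) :: AP], D=∅>
3. <S=[2], E=∅, C=[(λq. -3) :: AP :: (λq. ((λp. ((λw. w) -3)) -2)) :: AP], D=∅>
4. <S=[clo(λq. -3, ∅) :: 2], E=∅, C=[AP :: (λq. ((λp. ((λw. w) -3)) -2)) :: AP], D=∅>
5. <S=∅, E={q↦2}, C=[-3], D=[(∅, ∅, [(λq. ((λp. ((λw. w) -3)) -2)) :: AP])]>
6. <S=[-3], E={q↦2}, C=∅, D=[(∅, ∅, [(λq. ((λp. ((λw. w) -3)) -2)) :: AP])]>
7. <S=[-3], E=∅, C=[(λq. ((λp. ((λw. w) -3)) -2)) :: AP], D=∅>
8. <S=[clo(λq. ((λp. ((λw. w) -3)) -2), ∅) :: -3], E=∅, C=[AP], D=∅>
9. <S=∅, E={q↦-3}, C=[((λp. ((λw. w) -3)) -2)], D=[(∅, ∅, ∅)]>
10. <S=∅, E={q↦-3}, C=[-2 :: (λp. ((λw. w) -3)) :: AP], D=[(∅, ∅, ∅)]>
11. <S=[-2], E={q↦-3}, C=[(λp. ((λw. w) -3)) :: AP], D=[(∅, ∅, ∅)]>
12. <S=[clo(λp. ((λw. w) -3), {q↦-3}) :: -2], E={q↦-3}, C=[AP], D=[(∅, ∅, ∅)]>
13. <S=∅, E={p↦-2, q↦-3}, C=[((λw. w) -3)], D=[(∅, {q↦-3}, ∅) :: (∅, ∅, ∅)]>
14. <S=∅, E={p↦-2, q↦-3}, C=[-3 :: (λw. w) :: AP], D=[(∅, {q↦-3}, ∅) :: (∅, ∅, ∅)]>
15. <S=[-3], E={p↦-2, q↦-3}, C=[(λw. w) :: AP], D=[(∅, {q↦-3}, ∅) :: (∅, ∅, ∅)]>
16. <S=[clo(λw. w, {p↦-2, q↦-3}) :: -3], E={p↦-2, q↦-3}, C=[AP], D=[(∅, {q↦-3}, ∅) :: (∅, ∅, ∅)]>
17. <S=∅, E={w↦-3, p↦-2, q↦-3}, C=[w], D=[(∅, {p↦-2, q↦-3}, ∅) :: (∅, {q↦-3}, ∅) :: (∅, ∅, ∅)]>
18. <S=[-3], E={w↦-3, p↦-2, q↦-3}, C=∅, D=[(∅, {p↦-2, q↦-3}, ∅) :: (∅, {q↦-3}, ∅) :: (∅, ∅, ∅)]>
19. <S=[-3], E={p↦-2, q↦-3}, C=∅, D=[(∅, {q↦-3}, ∅) :: (∅, ∅, ∅)]>
20. <S=[-3], E={q↦-3}, C=∅, D=[(∅, ∅, ∅)]>
21. <S=[-3], E=∅, C=∅, D=∅>
→ final value -3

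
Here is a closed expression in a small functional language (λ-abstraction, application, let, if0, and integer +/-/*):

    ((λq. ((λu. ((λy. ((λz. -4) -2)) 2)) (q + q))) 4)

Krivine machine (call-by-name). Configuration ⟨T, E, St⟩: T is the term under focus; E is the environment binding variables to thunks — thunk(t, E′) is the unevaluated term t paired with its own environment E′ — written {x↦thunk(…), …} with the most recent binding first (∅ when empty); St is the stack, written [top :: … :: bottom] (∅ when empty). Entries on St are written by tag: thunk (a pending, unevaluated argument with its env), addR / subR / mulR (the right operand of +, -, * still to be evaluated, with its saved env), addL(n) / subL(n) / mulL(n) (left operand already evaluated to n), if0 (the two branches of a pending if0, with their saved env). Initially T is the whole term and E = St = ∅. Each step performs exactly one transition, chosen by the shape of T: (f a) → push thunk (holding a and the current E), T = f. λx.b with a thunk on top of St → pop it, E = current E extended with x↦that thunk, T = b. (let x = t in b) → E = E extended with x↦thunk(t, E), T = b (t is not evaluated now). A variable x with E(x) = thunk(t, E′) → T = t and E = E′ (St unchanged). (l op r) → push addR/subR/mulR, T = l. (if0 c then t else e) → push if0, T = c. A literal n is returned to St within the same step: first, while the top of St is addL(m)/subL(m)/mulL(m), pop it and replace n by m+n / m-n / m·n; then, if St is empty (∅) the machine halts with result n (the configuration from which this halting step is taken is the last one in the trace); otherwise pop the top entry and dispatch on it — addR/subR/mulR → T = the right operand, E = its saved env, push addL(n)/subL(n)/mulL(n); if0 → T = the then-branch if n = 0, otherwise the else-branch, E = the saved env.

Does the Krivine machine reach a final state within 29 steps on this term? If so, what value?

Answer: -4

Machine steps:
t=0: [T=((λq. ((λu. ((λy. ((λz. -4) -2)) 2)) (q + q))) 4) | E=∅ | St=∅]
t=1: [T=(λq. ((λu. ((λy. ((λz. -4) -2)) 2)) (q + q))) | E=∅ | St=[thunk]]
t=2: [T=((λu. ((λy. ((λz. -4) -2)) 2)) (q + q)) | E={q↦thunk(4, ∅)} | St=∅]
t=3: [T=(λu. ((λy. ((λz. -4) -2)) 2)) | E={q↦thunk(4, ∅)} | St=[thunk]]
t=4: [T=((λy. ((λz. -4) -2)) 2) | E={u↦thunk((q + q), {q↦thunk(4, ∅)}), q↦thunk(4, ∅)} | St=∅]
t=5: [T=(λy. ((λz. -4) -2)) | E={u↦thunk((q + q), {q↦thunk(4, ∅)}), q↦thunk(4, ∅)} | St=[thunk]]
t=6: [T=((λz. -4) -2) | E={y↦thunk(2, {u↦thunk((q + q), {q↦thunk(4, ∅)}), q↦thunk(4, ∅)}), u↦thunk((q + q), {q↦thunk(4, ∅)}), q↦thunk(4, ∅)} | St=∅]
t=7: [T=(λz. -4) | E={y↦thunk(2, {u↦thunk((q + q), {q↦thunk(4, ∅)}), q↦thunk(4, ∅)}), u↦thunk((q + q), {q↦thunk(4, ∅)}), q↦thunk(4, ∅)} | St=[thunk]]
t=8: [T=-4 | E={z↦thunk(-2, {y↦thunk(2, {u↦thunk((q + q), {q↦thunk(4, ∅)}), q↦thunk(4, ∅)}), u↦thunk((q + q), {q↦thunk(4, ∅)}), q↦thunk(4, ∅)}), y↦thunk(2, {u↦thunk((q + q), {q↦thunk(4, ∅)}), q↦thunk(4, ∅)}), u↦thunk((q + q), {q↦thunk(4, ∅)}), q↦thunk(4, ∅)} | St=∅]
→ final value -4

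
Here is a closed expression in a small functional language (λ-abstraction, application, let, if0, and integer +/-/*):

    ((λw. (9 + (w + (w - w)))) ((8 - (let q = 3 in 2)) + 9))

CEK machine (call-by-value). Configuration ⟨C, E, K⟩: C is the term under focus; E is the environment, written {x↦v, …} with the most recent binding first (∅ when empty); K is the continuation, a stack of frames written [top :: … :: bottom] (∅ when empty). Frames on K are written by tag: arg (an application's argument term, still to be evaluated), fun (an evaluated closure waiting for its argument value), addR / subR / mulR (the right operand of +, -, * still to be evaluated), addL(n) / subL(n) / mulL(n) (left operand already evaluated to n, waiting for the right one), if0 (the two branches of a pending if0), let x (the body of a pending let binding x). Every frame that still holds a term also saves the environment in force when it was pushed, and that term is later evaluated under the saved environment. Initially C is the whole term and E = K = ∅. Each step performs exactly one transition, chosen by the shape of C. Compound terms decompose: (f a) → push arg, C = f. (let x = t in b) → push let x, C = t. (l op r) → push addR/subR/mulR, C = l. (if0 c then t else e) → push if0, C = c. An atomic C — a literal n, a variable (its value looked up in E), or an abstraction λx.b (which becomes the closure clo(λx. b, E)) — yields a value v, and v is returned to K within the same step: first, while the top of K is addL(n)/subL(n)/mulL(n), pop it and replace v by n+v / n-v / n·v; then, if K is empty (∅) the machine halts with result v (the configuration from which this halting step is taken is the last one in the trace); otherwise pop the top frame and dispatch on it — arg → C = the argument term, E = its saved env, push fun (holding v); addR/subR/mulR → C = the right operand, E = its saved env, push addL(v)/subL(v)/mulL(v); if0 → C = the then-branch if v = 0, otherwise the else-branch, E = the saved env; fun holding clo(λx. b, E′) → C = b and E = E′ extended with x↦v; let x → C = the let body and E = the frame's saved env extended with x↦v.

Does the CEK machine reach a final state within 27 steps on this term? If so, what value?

Answer: 24

Execution trace:
0. [C=((λw. (9 + (w + (w - w)))) ((8 - (let q = 3 in 2)) + 9)) | E=∅ | K=∅]
1. [C=(λw. (9 + (w + (w - w)))) | E=∅ | K=[arg]]
2. [C=((8 - (let q = 3 in 2)) + 9) | E=∅ | K=[fun]]
3. [C=(8 - (let q = 3 in 2)) | E=∅ | K=[addR :: fun]]
4. [C=8 | E=∅ | K=[subR :: addR :: fun]]
5. [C=(let q = 3 in 2) | E=∅ | K=[subL(8) :: addR :: fun]]
6. [C=3 | E=∅ | K=[let q :: subL(8) :: addR :: fun]]
7. [C=2 | E={q↦3} | K=[subL(8) :: addR :: fun]]
8. [C=9 | E=∅ | K=[addL(6) :: fun]]
9. [C=(9 + (w + (w - w))) | E={w↦15} | K=∅]
10. [C=9 | E={w↦15} | K=[addR]]
11. [C=(w + (w - w)) | E={w↦15} | K=[addL(9)]]
12. [C=w | E={w↦15} | K=[addR :: addL(9)]]
13. [C=(w - w) | E={w↦15} | K=[addL(15) :: addL(9)]]
14. [C=w | E={w↦15} | K=[subR :: addL(15) :: addL(9)]]
15. [C=w | E={w↦15} | K=[subL(15) :: addL(15) :: addL(9)]]
→ final value 24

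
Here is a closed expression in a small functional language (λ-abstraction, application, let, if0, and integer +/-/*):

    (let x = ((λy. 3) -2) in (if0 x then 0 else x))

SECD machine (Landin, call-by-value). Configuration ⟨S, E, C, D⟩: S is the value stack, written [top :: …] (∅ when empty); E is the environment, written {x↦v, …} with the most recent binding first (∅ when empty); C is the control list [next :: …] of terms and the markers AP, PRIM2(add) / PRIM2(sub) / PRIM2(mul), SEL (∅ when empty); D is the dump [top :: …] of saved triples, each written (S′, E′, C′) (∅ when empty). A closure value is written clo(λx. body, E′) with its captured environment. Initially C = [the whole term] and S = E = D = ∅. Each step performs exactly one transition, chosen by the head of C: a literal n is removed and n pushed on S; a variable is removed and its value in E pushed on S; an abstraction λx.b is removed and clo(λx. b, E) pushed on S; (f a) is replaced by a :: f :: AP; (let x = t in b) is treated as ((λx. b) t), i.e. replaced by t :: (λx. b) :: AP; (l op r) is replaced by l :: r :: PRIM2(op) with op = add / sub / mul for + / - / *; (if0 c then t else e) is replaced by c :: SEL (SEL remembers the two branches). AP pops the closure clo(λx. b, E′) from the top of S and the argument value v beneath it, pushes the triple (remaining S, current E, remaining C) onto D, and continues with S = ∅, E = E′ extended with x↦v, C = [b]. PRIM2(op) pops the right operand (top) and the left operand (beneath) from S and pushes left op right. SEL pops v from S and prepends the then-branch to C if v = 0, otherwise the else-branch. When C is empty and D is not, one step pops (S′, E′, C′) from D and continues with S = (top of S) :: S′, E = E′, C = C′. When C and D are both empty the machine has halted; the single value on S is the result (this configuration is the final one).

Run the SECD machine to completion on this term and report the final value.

[0] [S=∅ | E=∅ | C=[(let x = ((λy. 3) -2) in (if0 x then 0 else x))] | D=∅]
[1] [S=∅ | E=∅ | C=[((λy. 3) -2) :: (λx. (if0 x then 0 else x)) :: AP] | D=∅]
[2] [S=∅ | E=∅ | C=[-2 :: (λy. 3) :: AP :: (λx. (if0 x then 0 else x)) :: AP] | D=∅]
[3] [S=[-2] | E=∅ | C=[(λy. 3) :: AP :: (λx. (if0 x then 0 else x)) :: AP] | D=∅]
[4] [S=[clo(λy. 3, ∅) :: -2] | E=∅ | C=[AP :: (λx. (if0 x then 0 else x)) :: AP] | D=∅]
[5] [S=∅ | E={y↦-2} | C=[3] | D=[(∅, ∅, [(λx. (if0 x then 0 else x)) :: AP])]]
[6] [S=[3] | E={y↦-2} | C=∅ | D=[(∅, ∅, [(λx. (if0 x then 0 else x)) :: AP])]]
[7] [S=[3] | E=∅ | C=[(λx. (if0 x then 0 else x)) :: AP] | D=∅]
[8] [S=[clo(λx. (if0 x then 0 else x), ∅) :: 3] | E=∅ | C=[AP] | D=∅]
[9] [S=∅ | E={x↦3} | C=[(if0 x then 0 else x)] | D=[(∅, ∅, ∅)]]
[10] [S=∅ | E={x↦3} | C=[x :: SEL] | D=[(∅, ∅, ∅)]]
[11] [S=[3] | E={x↦3} | C=[SEL] | D=[(∅, ∅, ∅)]]
[12] [S=∅ | E={x↦3} | C=[x] | D=[(∅, ∅, ∅)]]
[13] [S=[3] | E={x↦3} | C=∅ | D=[(∅, ∅, ∅)]]
[14] [S=[3] | E=∅ | C=∅ | D=∅]
→ final value 3

Answer: 3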